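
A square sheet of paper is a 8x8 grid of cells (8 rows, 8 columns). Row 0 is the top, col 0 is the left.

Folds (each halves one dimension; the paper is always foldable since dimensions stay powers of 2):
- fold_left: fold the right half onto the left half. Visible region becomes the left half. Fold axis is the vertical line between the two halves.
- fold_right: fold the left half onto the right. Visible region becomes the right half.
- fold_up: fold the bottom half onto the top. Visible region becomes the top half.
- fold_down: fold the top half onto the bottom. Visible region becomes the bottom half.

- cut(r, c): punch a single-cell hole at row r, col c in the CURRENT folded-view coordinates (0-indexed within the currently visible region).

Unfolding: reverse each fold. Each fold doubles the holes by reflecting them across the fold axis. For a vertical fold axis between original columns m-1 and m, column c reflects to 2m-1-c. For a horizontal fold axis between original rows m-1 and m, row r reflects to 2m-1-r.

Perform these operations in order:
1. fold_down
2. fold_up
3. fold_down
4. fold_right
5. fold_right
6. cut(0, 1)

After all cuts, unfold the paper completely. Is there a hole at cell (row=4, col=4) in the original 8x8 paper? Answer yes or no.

Answer: yes

Derivation:
Op 1 fold_down: fold axis h@4; visible region now rows[4,8) x cols[0,8) = 4x8
Op 2 fold_up: fold axis h@6; visible region now rows[4,6) x cols[0,8) = 2x8
Op 3 fold_down: fold axis h@5; visible region now rows[5,6) x cols[0,8) = 1x8
Op 4 fold_right: fold axis v@4; visible region now rows[5,6) x cols[4,8) = 1x4
Op 5 fold_right: fold axis v@6; visible region now rows[5,6) x cols[6,8) = 1x2
Op 6 cut(0, 1): punch at orig (5,7); cuts so far [(5, 7)]; region rows[5,6) x cols[6,8) = 1x2
Unfold 1 (reflect across v@6): 2 holes -> [(5, 4), (5, 7)]
Unfold 2 (reflect across v@4): 4 holes -> [(5, 0), (5, 3), (5, 4), (5, 7)]
Unfold 3 (reflect across h@5): 8 holes -> [(4, 0), (4, 3), (4, 4), (4, 7), (5, 0), (5, 3), (5, 4), (5, 7)]
Unfold 4 (reflect across h@6): 16 holes -> [(4, 0), (4, 3), (4, 4), (4, 7), (5, 0), (5, 3), (5, 4), (5, 7), (6, 0), (6, 3), (6, 4), (6, 7), (7, 0), (7, 3), (7, 4), (7, 7)]
Unfold 5 (reflect across h@4): 32 holes -> [(0, 0), (0, 3), (0, 4), (0, 7), (1, 0), (1, 3), (1, 4), (1, 7), (2, 0), (2, 3), (2, 4), (2, 7), (3, 0), (3, 3), (3, 4), (3, 7), (4, 0), (4, 3), (4, 4), (4, 7), (5, 0), (5, 3), (5, 4), (5, 7), (6, 0), (6, 3), (6, 4), (6, 7), (7, 0), (7, 3), (7, 4), (7, 7)]
Holes: [(0, 0), (0, 3), (0, 4), (0, 7), (1, 0), (1, 3), (1, 4), (1, 7), (2, 0), (2, 3), (2, 4), (2, 7), (3, 0), (3, 3), (3, 4), (3, 7), (4, 0), (4, 3), (4, 4), (4, 7), (5, 0), (5, 3), (5, 4), (5, 7), (6, 0), (6, 3), (6, 4), (6, 7), (7, 0), (7, 3), (7, 4), (7, 7)]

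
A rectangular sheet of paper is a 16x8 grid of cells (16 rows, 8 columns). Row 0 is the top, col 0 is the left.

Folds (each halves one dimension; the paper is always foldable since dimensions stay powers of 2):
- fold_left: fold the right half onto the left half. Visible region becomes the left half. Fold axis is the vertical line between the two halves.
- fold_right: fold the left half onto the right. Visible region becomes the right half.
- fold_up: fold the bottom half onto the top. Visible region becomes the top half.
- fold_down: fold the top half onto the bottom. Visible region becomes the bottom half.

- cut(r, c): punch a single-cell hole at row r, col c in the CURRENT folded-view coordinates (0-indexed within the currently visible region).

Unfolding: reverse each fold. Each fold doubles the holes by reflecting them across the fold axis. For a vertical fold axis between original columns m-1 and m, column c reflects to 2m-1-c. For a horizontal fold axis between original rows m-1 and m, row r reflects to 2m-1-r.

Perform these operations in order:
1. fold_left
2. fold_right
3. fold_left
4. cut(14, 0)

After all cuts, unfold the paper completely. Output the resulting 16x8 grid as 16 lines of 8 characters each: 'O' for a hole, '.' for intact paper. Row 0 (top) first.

Op 1 fold_left: fold axis v@4; visible region now rows[0,16) x cols[0,4) = 16x4
Op 2 fold_right: fold axis v@2; visible region now rows[0,16) x cols[2,4) = 16x2
Op 3 fold_left: fold axis v@3; visible region now rows[0,16) x cols[2,3) = 16x1
Op 4 cut(14, 0): punch at orig (14,2); cuts so far [(14, 2)]; region rows[0,16) x cols[2,3) = 16x1
Unfold 1 (reflect across v@3): 2 holes -> [(14, 2), (14, 3)]
Unfold 2 (reflect across v@2): 4 holes -> [(14, 0), (14, 1), (14, 2), (14, 3)]
Unfold 3 (reflect across v@4): 8 holes -> [(14, 0), (14, 1), (14, 2), (14, 3), (14, 4), (14, 5), (14, 6), (14, 7)]

Answer: ........
........
........
........
........
........
........
........
........
........
........
........
........
........
OOOOOOOO
........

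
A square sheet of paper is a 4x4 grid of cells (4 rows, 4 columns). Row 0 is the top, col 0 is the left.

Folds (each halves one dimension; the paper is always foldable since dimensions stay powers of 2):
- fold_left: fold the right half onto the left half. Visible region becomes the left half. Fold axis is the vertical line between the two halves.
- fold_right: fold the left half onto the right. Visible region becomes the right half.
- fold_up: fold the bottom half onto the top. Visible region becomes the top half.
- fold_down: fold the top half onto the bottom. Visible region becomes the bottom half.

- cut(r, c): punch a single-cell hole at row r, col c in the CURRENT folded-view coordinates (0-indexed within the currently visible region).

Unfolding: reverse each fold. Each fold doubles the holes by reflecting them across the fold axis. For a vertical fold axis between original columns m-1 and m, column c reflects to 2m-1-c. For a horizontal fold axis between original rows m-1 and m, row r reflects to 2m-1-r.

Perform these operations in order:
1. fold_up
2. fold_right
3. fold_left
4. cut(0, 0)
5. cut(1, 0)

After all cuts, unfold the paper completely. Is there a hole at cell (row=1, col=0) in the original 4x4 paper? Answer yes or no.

Answer: yes

Derivation:
Op 1 fold_up: fold axis h@2; visible region now rows[0,2) x cols[0,4) = 2x4
Op 2 fold_right: fold axis v@2; visible region now rows[0,2) x cols[2,4) = 2x2
Op 3 fold_left: fold axis v@3; visible region now rows[0,2) x cols[2,3) = 2x1
Op 4 cut(0, 0): punch at orig (0,2); cuts so far [(0, 2)]; region rows[0,2) x cols[2,3) = 2x1
Op 5 cut(1, 0): punch at orig (1,2); cuts so far [(0, 2), (1, 2)]; region rows[0,2) x cols[2,3) = 2x1
Unfold 1 (reflect across v@3): 4 holes -> [(0, 2), (0, 3), (1, 2), (1, 3)]
Unfold 2 (reflect across v@2): 8 holes -> [(0, 0), (0, 1), (0, 2), (0, 3), (1, 0), (1, 1), (1, 2), (1, 3)]
Unfold 3 (reflect across h@2): 16 holes -> [(0, 0), (0, 1), (0, 2), (0, 3), (1, 0), (1, 1), (1, 2), (1, 3), (2, 0), (2, 1), (2, 2), (2, 3), (3, 0), (3, 1), (3, 2), (3, 3)]
Holes: [(0, 0), (0, 1), (0, 2), (0, 3), (1, 0), (1, 1), (1, 2), (1, 3), (2, 0), (2, 1), (2, 2), (2, 3), (3, 0), (3, 1), (3, 2), (3, 3)]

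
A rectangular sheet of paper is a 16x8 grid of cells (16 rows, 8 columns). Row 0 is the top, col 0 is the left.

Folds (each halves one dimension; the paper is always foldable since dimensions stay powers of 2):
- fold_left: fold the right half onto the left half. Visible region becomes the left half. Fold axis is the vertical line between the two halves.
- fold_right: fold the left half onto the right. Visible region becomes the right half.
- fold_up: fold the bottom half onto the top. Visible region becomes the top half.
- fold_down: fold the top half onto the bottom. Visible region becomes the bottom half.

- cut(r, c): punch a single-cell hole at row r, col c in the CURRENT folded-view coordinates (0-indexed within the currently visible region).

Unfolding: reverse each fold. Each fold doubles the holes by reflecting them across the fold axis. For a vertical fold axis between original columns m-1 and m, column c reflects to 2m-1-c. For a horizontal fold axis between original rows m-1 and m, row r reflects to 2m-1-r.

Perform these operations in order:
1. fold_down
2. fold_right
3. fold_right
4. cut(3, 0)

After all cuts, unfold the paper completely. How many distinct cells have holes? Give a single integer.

Op 1 fold_down: fold axis h@8; visible region now rows[8,16) x cols[0,8) = 8x8
Op 2 fold_right: fold axis v@4; visible region now rows[8,16) x cols[4,8) = 8x4
Op 3 fold_right: fold axis v@6; visible region now rows[8,16) x cols[6,8) = 8x2
Op 4 cut(3, 0): punch at orig (11,6); cuts so far [(11, 6)]; region rows[8,16) x cols[6,8) = 8x2
Unfold 1 (reflect across v@6): 2 holes -> [(11, 5), (11, 6)]
Unfold 2 (reflect across v@4): 4 holes -> [(11, 1), (11, 2), (11, 5), (11, 6)]
Unfold 3 (reflect across h@8): 8 holes -> [(4, 1), (4, 2), (4, 5), (4, 6), (11, 1), (11, 2), (11, 5), (11, 6)]

Answer: 8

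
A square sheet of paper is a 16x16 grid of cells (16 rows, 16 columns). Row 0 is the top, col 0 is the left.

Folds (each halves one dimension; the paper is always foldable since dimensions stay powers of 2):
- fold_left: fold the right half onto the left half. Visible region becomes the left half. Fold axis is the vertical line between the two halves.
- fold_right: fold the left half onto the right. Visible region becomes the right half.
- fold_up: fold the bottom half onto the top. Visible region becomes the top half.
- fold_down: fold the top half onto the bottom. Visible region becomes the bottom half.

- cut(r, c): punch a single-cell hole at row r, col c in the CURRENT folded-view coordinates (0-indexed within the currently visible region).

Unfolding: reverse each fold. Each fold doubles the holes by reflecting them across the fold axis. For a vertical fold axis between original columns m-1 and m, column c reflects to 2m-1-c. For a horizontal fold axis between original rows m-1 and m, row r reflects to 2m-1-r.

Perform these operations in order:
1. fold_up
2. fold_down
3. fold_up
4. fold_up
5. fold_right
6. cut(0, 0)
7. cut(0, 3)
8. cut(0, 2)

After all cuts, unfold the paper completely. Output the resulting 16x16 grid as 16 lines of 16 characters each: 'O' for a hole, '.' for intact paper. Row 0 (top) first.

Answer: ....OO.OO.OO....
....OO.OO.OO....
....OO.OO.OO....
....OO.OO.OO....
....OO.OO.OO....
....OO.OO.OO....
....OO.OO.OO....
....OO.OO.OO....
....OO.OO.OO....
....OO.OO.OO....
....OO.OO.OO....
....OO.OO.OO....
....OO.OO.OO....
....OO.OO.OO....
....OO.OO.OO....
....OO.OO.OO....

Derivation:
Op 1 fold_up: fold axis h@8; visible region now rows[0,8) x cols[0,16) = 8x16
Op 2 fold_down: fold axis h@4; visible region now rows[4,8) x cols[0,16) = 4x16
Op 3 fold_up: fold axis h@6; visible region now rows[4,6) x cols[0,16) = 2x16
Op 4 fold_up: fold axis h@5; visible region now rows[4,5) x cols[0,16) = 1x16
Op 5 fold_right: fold axis v@8; visible region now rows[4,5) x cols[8,16) = 1x8
Op 6 cut(0, 0): punch at orig (4,8); cuts so far [(4, 8)]; region rows[4,5) x cols[8,16) = 1x8
Op 7 cut(0, 3): punch at orig (4,11); cuts so far [(4, 8), (4, 11)]; region rows[4,5) x cols[8,16) = 1x8
Op 8 cut(0, 2): punch at orig (4,10); cuts so far [(4, 8), (4, 10), (4, 11)]; region rows[4,5) x cols[8,16) = 1x8
Unfold 1 (reflect across v@8): 6 holes -> [(4, 4), (4, 5), (4, 7), (4, 8), (4, 10), (4, 11)]
Unfold 2 (reflect across h@5): 12 holes -> [(4, 4), (4, 5), (4, 7), (4, 8), (4, 10), (4, 11), (5, 4), (5, 5), (5, 7), (5, 8), (5, 10), (5, 11)]
Unfold 3 (reflect across h@6): 24 holes -> [(4, 4), (4, 5), (4, 7), (4, 8), (4, 10), (4, 11), (5, 4), (5, 5), (5, 7), (5, 8), (5, 10), (5, 11), (6, 4), (6, 5), (6, 7), (6, 8), (6, 10), (6, 11), (7, 4), (7, 5), (7, 7), (7, 8), (7, 10), (7, 11)]
Unfold 4 (reflect across h@4): 48 holes -> [(0, 4), (0, 5), (0, 7), (0, 8), (0, 10), (0, 11), (1, 4), (1, 5), (1, 7), (1, 8), (1, 10), (1, 11), (2, 4), (2, 5), (2, 7), (2, 8), (2, 10), (2, 11), (3, 4), (3, 5), (3, 7), (3, 8), (3, 10), (3, 11), (4, 4), (4, 5), (4, 7), (4, 8), (4, 10), (4, 11), (5, 4), (5, 5), (5, 7), (5, 8), (5, 10), (5, 11), (6, 4), (6, 5), (6, 7), (6, 8), (6, 10), (6, 11), (7, 4), (7, 5), (7, 7), (7, 8), (7, 10), (7, 11)]
Unfold 5 (reflect across h@8): 96 holes -> [(0, 4), (0, 5), (0, 7), (0, 8), (0, 10), (0, 11), (1, 4), (1, 5), (1, 7), (1, 8), (1, 10), (1, 11), (2, 4), (2, 5), (2, 7), (2, 8), (2, 10), (2, 11), (3, 4), (3, 5), (3, 7), (3, 8), (3, 10), (3, 11), (4, 4), (4, 5), (4, 7), (4, 8), (4, 10), (4, 11), (5, 4), (5, 5), (5, 7), (5, 8), (5, 10), (5, 11), (6, 4), (6, 5), (6, 7), (6, 8), (6, 10), (6, 11), (7, 4), (7, 5), (7, 7), (7, 8), (7, 10), (7, 11), (8, 4), (8, 5), (8, 7), (8, 8), (8, 10), (8, 11), (9, 4), (9, 5), (9, 7), (9, 8), (9, 10), (9, 11), (10, 4), (10, 5), (10, 7), (10, 8), (10, 10), (10, 11), (11, 4), (11, 5), (11, 7), (11, 8), (11, 10), (11, 11), (12, 4), (12, 5), (12, 7), (12, 8), (12, 10), (12, 11), (13, 4), (13, 5), (13, 7), (13, 8), (13, 10), (13, 11), (14, 4), (14, 5), (14, 7), (14, 8), (14, 10), (14, 11), (15, 4), (15, 5), (15, 7), (15, 8), (15, 10), (15, 11)]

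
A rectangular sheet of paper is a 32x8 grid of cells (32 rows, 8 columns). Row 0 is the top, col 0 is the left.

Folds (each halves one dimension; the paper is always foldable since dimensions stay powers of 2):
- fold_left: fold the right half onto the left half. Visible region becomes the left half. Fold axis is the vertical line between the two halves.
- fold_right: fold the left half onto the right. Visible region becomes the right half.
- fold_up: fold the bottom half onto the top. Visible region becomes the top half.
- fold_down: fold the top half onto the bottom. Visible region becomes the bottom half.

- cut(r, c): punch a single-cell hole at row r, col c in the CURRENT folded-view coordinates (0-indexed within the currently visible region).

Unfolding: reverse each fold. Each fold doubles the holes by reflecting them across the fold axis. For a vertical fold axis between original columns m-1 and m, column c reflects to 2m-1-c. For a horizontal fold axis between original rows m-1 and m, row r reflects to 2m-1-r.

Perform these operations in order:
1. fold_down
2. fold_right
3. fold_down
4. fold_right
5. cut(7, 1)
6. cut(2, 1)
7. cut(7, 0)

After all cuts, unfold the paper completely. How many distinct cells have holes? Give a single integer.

Op 1 fold_down: fold axis h@16; visible region now rows[16,32) x cols[0,8) = 16x8
Op 2 fold_right: fold axis v@4; visible region now rows[16,32) x cols[4,8) = 16x4
Op 3 fold_down: fold axis h@24; visible region now rows[24,32) x cols[4,8) = 8x4
Op 4 fold_right: fold axis v@6; visible region now rows[24,32) x cols[6,8) = 8x2
Op 5 cut(7, 1): punch at orig (31,7); cuts so far [(31, 7)]; region rows[24,32) x cols[6,8) = 8x2
Op 6 cut(2, 1): punch at orig (26,7); cuts so far [(26, 7), (31, 7)]; region rows[24,32) x cols[6,8) = 8x2
Op 7 cut(7, 0): punch at orig (31,6); cuts so far [(26, 7), (31, 6), (31, 7)]; region rows[24,32) x cols[6,8) = 8x2
Unfold 1 (reflect across v@6): 6 holes -> [(26, 4), (26, 7), (31, 4), (31, 5), (31, 6), (31, 7)]
Unfold 2 (reflect across h@24): 12 holes -> [(16, 4), (16, 5), (16, 6), (16, 7), (21, 4), (21, 7), (26, 4), (26, 7), (31, 4), (31, 5), (31, 6), (31, 7)]
Unfold 3 (reflect across v@4): 24 holes -> [(16, 0), (16, 1), (16, 2), (16, 3), (16, 4), (16, 5), (16, 6), (16, 7), (21, 0), (21, 3), (21, 4), (21, 7), (26, 0), (26, 3), (26, 4), (26, 7), (31, 0), (31, 1), (31, 2), (31, 3), (31, 4), (31, 5), (31, 6), (31, 7)]
Unfold 4 (reflect across h@16): 48 holes -> [(0, 0), (0, 1), (0, 2), (0, 3), (0, 4), (0, 5), (0, 6), (0, 7), (5, 0), (5, 3), (5, 4), (5, 7), (10, 0), (10, 3), (10, 4), (10, 7), (15, 0), (15, 1), (15, 2), (15, 3), (15, 4), (15, 5), (15, 6), (15, 7), (16, 0), (16, 1), (16, 2), (16, 3), (16, 4), (16, 5), (16, 6), (16, 7), (21, 0), (21, 3), (21, 4), (21, 7), (26, 0), (26, 3), (26, 4), (26, 7), (31, 0), (31, 1), (31, 2), (31, 3), (31, 4), (31, 5), (31, 6), (31, 7)]

Answer: 48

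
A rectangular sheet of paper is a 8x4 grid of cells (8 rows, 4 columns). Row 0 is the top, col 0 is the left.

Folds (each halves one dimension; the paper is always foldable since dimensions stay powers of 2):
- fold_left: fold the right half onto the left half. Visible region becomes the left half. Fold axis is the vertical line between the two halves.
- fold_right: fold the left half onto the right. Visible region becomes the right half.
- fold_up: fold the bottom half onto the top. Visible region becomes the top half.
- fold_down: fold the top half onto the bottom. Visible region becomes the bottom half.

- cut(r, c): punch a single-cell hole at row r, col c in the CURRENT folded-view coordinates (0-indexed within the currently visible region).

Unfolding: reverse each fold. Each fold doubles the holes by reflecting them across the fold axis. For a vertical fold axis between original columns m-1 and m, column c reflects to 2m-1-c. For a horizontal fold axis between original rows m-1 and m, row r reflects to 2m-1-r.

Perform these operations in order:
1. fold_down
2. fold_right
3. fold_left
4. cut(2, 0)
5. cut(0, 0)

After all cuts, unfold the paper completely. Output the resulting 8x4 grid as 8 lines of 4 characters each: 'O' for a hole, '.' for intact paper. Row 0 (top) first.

Answer: ....
OOOO
....
OOOO
OOOO
....
OOOO
....

Derivation:
Op 1 fold_down: fold axis h@4; visible region now rows[4,8) x cols[0,4) = 4x4
Op 2 fold_right: fold axis v@2; visible region now rows[4,8) x cols[2,4) = 4x2
Op 3 fold_left: fold axis v@3; visible region now rows[4,8) x cols[2,3) = 4x1
Op 4 cut(2, 0): punch at orig (6,2); cuts so far [(6, 2)]; region rows[4,8) x cols[2,3) = 4x1
Op 5 cut(0, 0): punch at orig (4,2); cuts so far [(4, 2), (6, 2)]; region rows[4,8) x cols[2,3) = 4x1
Unfold 1 (reflect across v@3): 4 holes -> [(4, 2), (4, 3), (6, 2), (6, 3)]
Unfold 2 (reflect across v@2): 8 holes -> [(4, 0), (4, 1), (4, 2), (4, 3), (6, 0), (6, 1), (6, 2), (6, 3)]
Unfold 3 (reflect across h@4): 16 holes -> [(1, 0), (1, 1), (1, 2), (1, 3), (3, 0), (3, 1), (3, 2), (3, 3), (4, 0), (4, 1), (4, 2), (4, 3), (6, 0), (6, 1), (6, 2), (6, 3)]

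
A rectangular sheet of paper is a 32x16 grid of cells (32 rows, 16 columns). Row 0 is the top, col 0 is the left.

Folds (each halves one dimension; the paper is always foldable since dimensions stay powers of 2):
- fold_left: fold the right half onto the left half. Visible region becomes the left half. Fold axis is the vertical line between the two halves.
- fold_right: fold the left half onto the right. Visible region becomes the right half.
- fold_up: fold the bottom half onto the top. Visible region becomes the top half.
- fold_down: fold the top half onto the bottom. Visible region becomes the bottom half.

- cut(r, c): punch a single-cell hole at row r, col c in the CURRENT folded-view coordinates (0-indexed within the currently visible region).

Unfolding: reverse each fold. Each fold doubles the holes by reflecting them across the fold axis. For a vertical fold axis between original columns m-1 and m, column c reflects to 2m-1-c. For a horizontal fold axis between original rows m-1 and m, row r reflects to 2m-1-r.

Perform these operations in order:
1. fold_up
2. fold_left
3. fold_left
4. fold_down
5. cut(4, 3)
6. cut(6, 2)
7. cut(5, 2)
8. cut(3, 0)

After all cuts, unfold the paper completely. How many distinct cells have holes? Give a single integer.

Answer: 64

Derivation:
Op 1 fold_up: fold axis h@16; visible region now rows[0,16) x cols[0,16) = 16x16
Op 2 fold_left: fold axis v@8; visible region now rows[0,16) x cols[0,8) = 16x8
Op 3 fold_left: fold axis v@4; visible region now rows[0,16) x cols[0,4) = 16x4
Op 4 fold_down: fold axis h@8; visible region now rows[8,16) x cols[0,4) = 8x4
Op 5 cut(4, 3): punch at orig (12,3); cuts so far [(12, 3)]; region rows[8,16) x cols[0,4) = 8x4
Op 6 cut(6, 2): punch at orig (14,2); cuts so far [(12, 3), (14, 2)]; region rows[8,16) x cols[0,4) = 8x4
Op 7 cut(5, 2): punch at orig (13,2); cuts so far [(12, 3), (13, 2), (14, 2)]; region rows[8,16) x cols[0,4) = 8x4
Op 8 cut(3, 0): punch at orig (11,0); cuts so far [(11, 0), (12, 3), (13, 2), (14, 2)]; region rows[8,16) x cols[0,4) = 8x4
Unfold 1 (reflect across h@8): 8 holes -> [(1, 2), (2, 2), (3, 3), (4, 0), (11, 0), (12, 3), (13, 2), (14, 2)]
Unfold 2 (reflect across v@4): 16 holes -> [(1, 2), (1, 5), (2, 2), (2, 5), (3, 3), (3, 4), (4, 0), (4, 7), (11, 0), (11, 7), (12, 3), (12, 4), (13, 2), (13, 5), (14, 2), (14, 5)]
Unfold 3 (reflect across v@8): 32 holes -> [(1, 2), (1, 5), (1, 10), (1, 13), (2, 2), (2, 5), (2, 10), (2, 13), (3, 3), (3, 4), (3, 11), (3, 12), (4, 0), (4, 7), (4, 8), (4, 15), (11, 0), (11, 7), (11, 8), (11, 15), (12, 3), (12, 4), (12, 11), (12, 12), (13, 2), (13, 5), (13, 10), (13, 13), (14, 2), (14, 5), (14, 10), (14, 13)]
Unfold 4 (reflect across h@16): 64 holes -> [(1, 2), (1, 5), (1, 10), (1, 13), (2, 2), (2, 5), (2, 10), (2, 13), (3, 3), (3, 4), (3, 11), (3, 12), (4, 0), (4, 7), (4, 8), (4, 15), (11, 0), (11, 7), (11, 8), (11, 15), (12, 3), (12, 4), (12, 11), (12, 12), (13, 2), (13, 5), (13, 10), (13, 13), (14, 2), (14, 5), (14, 10), (14, 13), (17, 2), (17, 5), (17, 10), (17, 13), (18, 2), (18, 5), (18, 10), (18, 13), (19, 3), (19, 4), (19, 11), (19, 12), (20, 0), (20, 7), (20, 8), (20, 15), (27, 0), (27, 7), (27, 8), (27, 15), (28, 3), (28, 4), (28, 11), (28, 12), (29, 2), (29, 5), (29, 10), (29, 13), (30, 2), (30, 5), (30, 10), (30, 13)]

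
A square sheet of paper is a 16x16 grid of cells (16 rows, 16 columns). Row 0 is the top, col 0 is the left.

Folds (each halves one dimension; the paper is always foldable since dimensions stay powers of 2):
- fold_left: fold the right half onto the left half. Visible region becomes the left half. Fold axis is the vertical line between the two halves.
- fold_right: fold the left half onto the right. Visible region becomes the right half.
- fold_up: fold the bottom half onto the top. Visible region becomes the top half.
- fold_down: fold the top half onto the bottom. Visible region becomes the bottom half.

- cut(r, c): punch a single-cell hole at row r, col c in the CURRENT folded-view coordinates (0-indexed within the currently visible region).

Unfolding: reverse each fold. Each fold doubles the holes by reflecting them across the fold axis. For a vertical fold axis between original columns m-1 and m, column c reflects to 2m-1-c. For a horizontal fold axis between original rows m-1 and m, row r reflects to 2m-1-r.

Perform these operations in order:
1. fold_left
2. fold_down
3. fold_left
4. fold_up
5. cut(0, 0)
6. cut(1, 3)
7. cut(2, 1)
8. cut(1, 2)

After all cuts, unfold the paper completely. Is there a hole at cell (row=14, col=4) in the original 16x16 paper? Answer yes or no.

Op 1 fold_left: fold axis v@8; visible region now rows[0,16) x cols[0,8) = 16x8
Op 2 fold_down: fold axis h@8; visible region now rows[8,16) x cols[0,8) = 8x8
Op 3 fold_left: fold axis v@4; visible region now rows[8,16) x cols[0,4) = 8x4
Op 4 fold_up: fold axis h@12; visible region now rows[8,12) x cols[0,4) = 4x4
Op 5 cut(0, 0): punch at orig (8,0); cuts so far [(8, 0)]; region rows[8,12) x cols[0,4) = 4x4
Op 6 cut(1, 3): punch at orig (9,3); cuts so far [(8, 0), (9, 3)]; region rows[8,12) x cols[0,4) = 4x4
Op 7 cut(2, 1): punch at orig (10,1); cuts so far [(8, 0), (9, 3), (10, 1)]; region rows[8,12) x cols[0,4) = 4x4
Op 8 cut(1, 2): punch at orig (9,2); cuts so far [(8, 0), (9, 2), (9, 3), (10, 1)]; region rows[8,12) x cols[0,4) = 4x4
Unfold 1 (reflect across h@12): 8 holes -> [(8, 0), (9, 2), (9, 3), (10, 1), (13, 1), (14, 2), (14, 3), (15, 0)]
Unfold 2 (reflect across v@4): 16 holes -> [(8, 0), (8, 7), (9, 2), (9, 3), (9, 4), (9, 5), (10, 1), (10, 6), (13, 1), (13, 6), (14, 2), (14, 3), (14, 4), (14, 5), (15, 0), (15, 7)]
Unfold 3 (reflect across h@8): 32 holes -> [(0, 0), (0, 7), (1, 2), (1, 3), (1, 4), (1, 5), (2, 1), (2, 6), (5, 1), (5, 6), (6, 2), (6, 3), (6, 4), (6, 5), (7, 0), (7, 7), (8, 0), (8, 7), (9, 2), (9, 3), (9, 4), (9, 5), (10, 1), (10, 6), (13, 1), (13, 6), (14, 2), (14, 3), (14, 4), (14, 5), (15, 0), (15, 7)]
Unfold 4 (reflect across v@8): 64 holes -> [(0, 0), (0, 7), (0, 8), (0, 15), (1, 2), (1, 3), (1, 4), (1, 5), (1, 10), (1, 11), (1, 12), (1, 13), (2, 1), (2, 6), (2, 9), (2, 14), (5, 1), (5, 6), (5, 9), (5, 14), (6, 2), (6, 3), (6, 4), (6, 5), (6, 10), (6, 11), (6, 12), (6, 13), (7, 0), (7, 7), (7, 8), (7, 15), (8, 0), (8, 7), (8, 8), (8, 15), (9, 2), (9, 3), (9, 4), (9, 5), (9, 10), (9, 11), (9, 12), (9, 13), (10, 1), (10, 6), (10, 9), (10, 14), (13, 1), (13, 6), (13, 9), (13, 14), (14, 2), (14, 3), (14, 4), (14, 5), (14, 10), (14, 11), (14, 12), (14, 13), (15, 0), (15, 7), (15, 8), (15, 15)]
Holes: [(0, 0), (0, 7), (0, 8), (0, 15), (1, 2), (1, 3), (1, 4), (1, 5), (1, 10), (1, 11), (1, 12), (1, 13), (2, 1), (2, 6), (2, 9), (2, 14), (5, 1), (5, 6), (5, 9), (5, 14), (6, 2), (6, 3), (6, 4), (6, 5), (6, 10), (6, 11), (6, 12), (6, 13), (7, 0), (7, 7), (7, 8), (7, 15), (8, 0), (8, 7), (8, 8), (8, 15), (9, 2), (9, 3), (9, 4), (9, 5), (9, 10), (9, 11), (9, 12), (9, 13), (10, 1), (10, 6), (10, 9), (10, 14), (13, 1), (13, 6), (13, 9), (13, 14), (14, 2), (14, 3), (14, 4), (14, 5), (14, 10), (14, 11), (14, 12), (14, 13), (15, 0), (15, 7), (15, 8), (15, 15)]

Answer: yes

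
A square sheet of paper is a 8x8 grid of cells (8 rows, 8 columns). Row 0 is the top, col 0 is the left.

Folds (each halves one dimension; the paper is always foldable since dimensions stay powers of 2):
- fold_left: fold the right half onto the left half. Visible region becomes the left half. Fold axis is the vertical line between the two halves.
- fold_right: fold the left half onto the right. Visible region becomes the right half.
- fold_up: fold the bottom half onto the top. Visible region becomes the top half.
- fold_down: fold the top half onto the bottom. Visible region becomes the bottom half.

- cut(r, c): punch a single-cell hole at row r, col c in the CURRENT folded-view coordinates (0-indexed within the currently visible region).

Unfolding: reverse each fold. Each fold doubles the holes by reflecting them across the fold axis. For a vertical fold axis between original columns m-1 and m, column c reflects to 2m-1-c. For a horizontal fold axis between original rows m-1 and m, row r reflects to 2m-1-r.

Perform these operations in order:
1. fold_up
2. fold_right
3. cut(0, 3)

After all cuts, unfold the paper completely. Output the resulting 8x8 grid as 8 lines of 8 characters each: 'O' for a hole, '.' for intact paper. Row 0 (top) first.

Op 1 fold_up: fold axis h@4; visible region now rows[0,4) x cols[0,8) = 4x8
Op 2 fold_right: fold axis v@4; visible region now rows[0,4) x cols[4,8) = 4x4
Op 3 cut(0, 3): punch at orig (0,7); cuts so far [(0, 7)]; region rows[0,4) x cols[4,8) = 4x4
Unfold 1 (reflect across v@4): 2 holes -> [(0, 0), (0, 7)]
Unfold 2 (reflect across h@4): 4 holes -> [(0, 0), (0, 7), (7, 0), (7, 7)]

Answer: O......O
........
........
........
........
........
........
O......O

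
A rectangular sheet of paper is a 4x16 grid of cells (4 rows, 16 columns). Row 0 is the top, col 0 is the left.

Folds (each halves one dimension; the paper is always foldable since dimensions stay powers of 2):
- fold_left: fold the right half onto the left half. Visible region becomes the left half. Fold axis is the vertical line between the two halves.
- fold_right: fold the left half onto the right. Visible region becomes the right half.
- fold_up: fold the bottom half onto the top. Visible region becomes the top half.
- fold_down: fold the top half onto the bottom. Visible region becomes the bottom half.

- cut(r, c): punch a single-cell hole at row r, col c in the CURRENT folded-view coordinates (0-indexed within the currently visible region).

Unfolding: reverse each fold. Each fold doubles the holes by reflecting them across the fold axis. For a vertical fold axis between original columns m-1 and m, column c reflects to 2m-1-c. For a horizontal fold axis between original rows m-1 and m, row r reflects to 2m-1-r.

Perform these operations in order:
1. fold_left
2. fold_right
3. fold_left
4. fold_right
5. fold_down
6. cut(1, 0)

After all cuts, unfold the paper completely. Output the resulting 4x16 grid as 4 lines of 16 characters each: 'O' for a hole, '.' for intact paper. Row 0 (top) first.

Answer: OOOOOOOOOOOOOOOO
................
................
OOOOOOOOOOOOOOOO

Derivation:
Op 1 fold_left: fold axis v@8; visible region now rows[0,4) x cols[0,8) = 4x8
Op 2 fold_right: fold axis v@4; visible region now rows[0,4) x cols[4,8) = 4x4
Op 3 fold_left: fold axis v@6; visible region now rows[0,4) x cols[4,6) = 4x2
Op 4 fold_right: fold axis v@5; visible region now rows[0,4) x cols[5,6) = 4x1
Op 5 fold_down: fold axis h@2; visible region now rows[2,4) x cols[5,6) = 2x1
Op 6 cut(1, 0): punch at orig (3,5); cuts so far [(3, 5)]; region rows[2,4) x cols[5,6) = 2x1
Unfold 1 (reflect across h@2): 2 holes -> [(0, 5), (3, 5)]
Unfold 2 (reflect across v@5): 4 holes -> [(0, 4), (0, 5), (3, 4), (3, 5)]
Unfold 3 (reflect across v@6): 8 holes -> [(0, 4), (0, 5), (0, 6), (0, 7), (3, 4), (3, 5), (3, 6), (3, 7)]
Unfold 4 (reflect across v@4): 16 holes -> [(0, 0), (0, 1), (0, 2), (0, 3), (0, 4), (0, 5), (0, 6), (0, 7), (3, 0), (3, 1), (3, 2), (3, 3), (3, 4), (3, 5), (3, 6), (3, 7)]
Unfold 5 (reflect across v@8): 32 holes -> [(0, 0), (0, 1), (0, 2), (0, 3), (0, 4), (0, 5), (0, 6), (0, 7), (0, 8), (0, 9), (0, 10), (0, 11), (0, 12), (0, 13), (0, 14), (0, 15), (3, 0), (3, 1), (3, 2), (3, 3), (3, 4), (3, 5), (3, 6), (3, 7), (3, 8), (3, 9), (3, 10), (3, 11), (3, 12), (3, 13), (3, 14), (3, 15)]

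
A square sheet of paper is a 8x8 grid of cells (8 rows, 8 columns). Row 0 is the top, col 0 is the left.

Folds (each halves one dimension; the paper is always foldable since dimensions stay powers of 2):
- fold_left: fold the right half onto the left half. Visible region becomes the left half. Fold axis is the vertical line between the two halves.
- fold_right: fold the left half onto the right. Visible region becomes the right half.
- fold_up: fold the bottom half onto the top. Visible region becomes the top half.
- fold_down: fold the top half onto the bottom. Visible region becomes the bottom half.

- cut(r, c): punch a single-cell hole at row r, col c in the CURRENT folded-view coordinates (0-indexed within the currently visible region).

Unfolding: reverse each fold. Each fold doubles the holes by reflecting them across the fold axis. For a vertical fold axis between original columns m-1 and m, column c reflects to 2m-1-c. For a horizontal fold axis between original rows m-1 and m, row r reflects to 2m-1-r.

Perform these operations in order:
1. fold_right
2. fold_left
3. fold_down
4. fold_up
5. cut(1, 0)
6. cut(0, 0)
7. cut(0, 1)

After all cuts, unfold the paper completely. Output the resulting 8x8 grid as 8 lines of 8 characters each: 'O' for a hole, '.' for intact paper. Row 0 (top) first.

Op 1 fold_right: fold axis v@4; visible region now rows[0,8) x cols[4,8) = 8x4
Op 2 fold_left: fold axis v@6; visible region now rows[0,8) x cols[4,6) = 8x2
Op 3 fold_down: fold axis h@4; visible region now rows[4,8) x cols[4,6) = 4x2
Op 4 fold_up: fold axis h@6; visible region now rows[4,6) x cols[4,6) = 2x2
Op 5 cut(1, 0): punch at orig (5,4); cuts so far [(5, 4)]; region rows[4,6) x cols[4,6) = 2x2
Op 6 cut(0, 0): punch at orig (4,4); cuts so far [(4, 4), (5, 4)]; region rows[4,6) x cols[4,6) = 2x2
Op 7 cut(0, 1): punch at orig (4,5); cuts so far [(4, 4), (4, 5), (5, 4)]; region rows[4,6) x cols[4,6) = 2x2
Unfold 1 (reflect across h@6): 6 holes -> [(4, 4), (4, 5), (5, 4), (6, 4), (7, 4), (7, 5)]
Unfold 2 (reflect across h@4): 12 holes -> [(0, 4), (0, 5), (1, 4), (2, 4), (3, 4), (3, 5), (4, 4), (4, 5), (5, 4), (6, 4), (7, 4), (7, 5)]
Unfold 3 (reflect across v@6): 24 holes -> [(0, 4), (0, 5), (0, 6), (0, 7), (1, 4), (1, 7), (2, 4), (2, 7), (3, 4), (3, 5), (3, 6), (3, 7), (4, 4), (4, 5), (4, 6), (4, 7), (5, 4), (5, 7), (6, 4), (6, 7), (7, 4), (7, 5), (7, 6), (7, 7)]
Unfold 4 (reflect across v@4): 48 holes -> [(0, 0), (0, 1), (0, 2), (0, 3), (0, 4), (0, 5), (0, 6), (0, 7), (1, 0), (1, 3), (1, 4), (1, 7), (2, 0), (2, 3), (2, 4), (2, 7), (3, 0), (3, 1), (3, 2), (3, 3), (3, 4), (3, 5), (3, 6), (3, 7), (4, 0), (4, 1), (4, 2), (4, 3), (4, 4), (4, 5), (4, 6), (4, 7), (5, 0), (5, 3), (5, 4), (5, 7), (6, 0), (6, 3), (6, 4), (6, 7), (7, 0), (7, 1), (7, 2), (7, 3), (7, 4), (7, 5), (7, 6), (7, 7)]

Answer: OOOOOOOO
O..OO..O
O..OO..O
OOOOOOOO
OOOOOOOO
O..OO..O
O..OO..O
OOOOOOOO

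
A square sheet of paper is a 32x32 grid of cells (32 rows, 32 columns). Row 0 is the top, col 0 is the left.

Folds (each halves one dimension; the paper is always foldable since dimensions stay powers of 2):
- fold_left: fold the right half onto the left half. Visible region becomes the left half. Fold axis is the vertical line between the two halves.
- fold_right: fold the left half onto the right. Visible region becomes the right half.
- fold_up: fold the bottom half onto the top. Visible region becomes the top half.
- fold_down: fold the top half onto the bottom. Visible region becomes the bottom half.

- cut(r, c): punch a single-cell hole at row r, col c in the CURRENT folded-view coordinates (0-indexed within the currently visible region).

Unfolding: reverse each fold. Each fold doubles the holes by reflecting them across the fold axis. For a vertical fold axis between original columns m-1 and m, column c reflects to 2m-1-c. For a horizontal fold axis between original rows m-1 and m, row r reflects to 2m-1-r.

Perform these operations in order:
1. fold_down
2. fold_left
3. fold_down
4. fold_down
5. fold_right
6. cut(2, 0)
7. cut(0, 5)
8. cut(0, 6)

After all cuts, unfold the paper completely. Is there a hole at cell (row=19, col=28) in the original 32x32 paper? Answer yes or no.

Answer: no

Derivation:
Op 1 fold_down: fold axis h@16; visible region now rows[16,32) x cols[0,32) = 16x32
Op 2 fold_left: fold axis v@16; visible region now rows[16,32) x cols[0,16) = 16x16
Op 3 fold_down: fold axis h@24; visible region now rows[24,32) x cols[0,16) = 8x16
Op 4 fold_down: fold axis h@28; visible region now rows[28,32) x cols[0,16) = 4x16
Op 5 fold_right: fold axis v@8; visible region now rows[28,32) x cols[8,16) = 4x8
Op 6 cut(2, 0): punch at orig (30,8); cuts so far [(30, 8)]; region rows[28,32) x cols[8,16) = 4x8
Op 7 cut(0, 5): punch at orig (28,13); cuts so far [(28, 13), (30, 8)]; region rows[28,32) x cols[8,16) = 4x8
Op 8 cut(0, 6): punch at orig (28,14); cuts so far [(28, 13), (28, 14), (30, 8)]; region rows[28,32) x cols[8,16) = 4x8
Unfold 1 (reflect across v@8): 6 holes -> [(28, 1), (28, 2), (28, 13), (28, 14), (30, 7), (30, 8)]
Unfold 2 (reflect across h@28): 12 holes -> [(25, 7), (25, 8), (27, 1), (27, 2), (27, 13), (27, 14), (28, 1), (28, 2), (28, 13), (28, 14), (30, 7), (30, 8)]
Unfold 3 (reflect across h@24): 24 holes -> [(17, 7), (17, 8), (19, 1), (19, 2), (19, 13), (19, 14), (20, 1), (20, 2), (20, 13), (20, 14), (22, 7), (22, 8), (25, 7), (25, 8), (27, 1), (27, 2), (27, 13), (27, 14), (28, 1), (28, 2), (28, 13), (28, 14), (30, 7), (30, 8)]
Unfold 4 (reflect across v@16): 48 holes -> [(17, 7), (17, 8), (17, 23), (17, 24), (19, 1), (19, 2), (19, 13), (19, 14), (19, 17), (19, 18), (19, 29), (19, 30), (20, 1), (20, 2), (20, 13), (20, 14), (20, 17), (20, 18), (20, 29), (20, 30), (22, 7), (22, 8), (22, 23), (22, 24), (25, 7), (25, 8), (25, 23), (25, 24), (27, 1), (27, 2), (27, 13), (27, 14), (27, 17), (27, 18), (27, 29), (27, 30), (28, 1), (28, 2), (28, 13), (28, 14), (28, 17), (28, 18), (28, 29), (28, 30), (30, 7), (30, 8), (30, 23), (30, 24)]
Unfold 5 (reflect across h@16): 96 holes -> [(1, 7), (1, 8), (1, 23), (1, 24), (3, 1), (3, 2), (3, 13), (3, 14), (3, 17), (3, 18), (3, 29), (3, 30), (4, 1), (4, 2), (4, 13), (4, 14), (4, 17), (4, 18), (4, 29), (4, 30), (6, 7), (6, 8), (6, 23), (6, 24), (9, 7), (9, 8), (9, 23), (9, 24), (11, 1), (11, 2), (11, 13), (11, 14), (11, 17), (11, 18), (11, 29), (11, 30), (12, 1), (12, 2), (12, 13), (12, 14), (12, 17), (12, 18), (12, 29), (12, 30), (14, 7), (14, 8), (14, 23), (14, 24), (17, 7), (17, 8), (17, 23), (17, 24), (19, 1), (19, 2), (19, 13), (19, 14), (19, 17), (19, 18), (19, 29), (19, 30), (20, 1), (20, 2), (20, 13), (20, 14), (20, 17), (20, 18), (20, 29), (20, 30), (22, 7), (22, 8), (22, 23), (22, 24), (25, 7), (25, 8), (25, 23), (25, 24), (27, 1), (27, 2), (27, 13), (27, 14), (27, 17), (27, 18), (27, 29), (27, 30), (28, 1), (28, 2), (28, 13), (28, 14), (28, 17), (28, 18), (28, 29), (28, 30), (30, 7), (30, 8), (30, 23), (30, 24)]
Holes: [(1, 7), (1, 8), (1, 23), (1, 24), (3, 1), (3, 2), (3, 13), (3, 14), (3, 17), (3, 18), (3, 29), (3, 30), (4, 1), (4, 2), (4, 13), (4, 14), (4, 17), (4, 18), (4, 29), (4, 30), (6, 7), (6, 8), (6, 23), (6, 24), (9, 7), (9, 8), (9, 23), (9, 24), (11, 1), (11, 2), (11, 13), (11, 14), (11, 17), (11, 18), (11, 29), (11, 30), (12, 1), (12, 2), (12, 13), (12, 14), (12, 17), (12, 18), (12, 29), (12, 30), (14, 7), (14, 8), (14, 23), (14, 24), (17, 7), (17, 8), (17, 23), (17, 24), (19, 1), (19, 2), (19, 13), (19, 14), (19, 17), (19, 18), (19, 29), (19, 30), (20, 1), (20, 2), (20, 13), (20, 14), (20, 17), (20, 18), (20, 29), (20, 30), (22, 7), (22, 8), (22, 23), (22, 24), (25, 7), (25, 8), (25, 23), (25, 24), (27, 1), (27, 2), (27, 13), (27, 14), (27, 17), (27, 18), (27, 29), (27, 30), (28, 1), (28, 2), (28, 13), (28, 14), (28, 17), (28, 18), (28, 29), (28, 30), (30, 7), (30, 8), (30, 23), (30, 24)]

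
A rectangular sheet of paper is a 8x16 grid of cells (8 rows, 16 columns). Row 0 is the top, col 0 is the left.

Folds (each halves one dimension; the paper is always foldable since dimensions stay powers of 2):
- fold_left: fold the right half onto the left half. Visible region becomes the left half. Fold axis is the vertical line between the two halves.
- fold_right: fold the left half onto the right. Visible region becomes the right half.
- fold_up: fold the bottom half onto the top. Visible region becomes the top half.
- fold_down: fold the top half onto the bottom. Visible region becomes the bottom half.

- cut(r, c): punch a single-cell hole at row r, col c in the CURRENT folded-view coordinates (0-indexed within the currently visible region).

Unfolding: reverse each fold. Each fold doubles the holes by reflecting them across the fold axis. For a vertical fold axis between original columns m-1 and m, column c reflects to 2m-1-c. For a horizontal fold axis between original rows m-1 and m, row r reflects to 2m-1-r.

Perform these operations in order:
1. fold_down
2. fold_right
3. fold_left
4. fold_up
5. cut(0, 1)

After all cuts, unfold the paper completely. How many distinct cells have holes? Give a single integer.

Answer: 16

Derivation:
Op 1 fold_down: fold axis h@4; visible region now rows[4,8) x cols[0,16) = 4x16
Op 2 fold_right: fold axis v@8; visible region now rows[4,8) x cols[8,16) = 4x8
Op 3 fold_left: fold axis v@12; visible region now rows[4,8) x cols[8,12) = 4x4
Op 4 fold_up: fold axis h@6; visible region now rows[4,6) x cols[8,12) = 2x4
Op 5 cut(0, 1): punch at orig (4,9); cuts so far [(4, 9)]; region rows[4,6) x cols[8,12) = 2x4
Unfold 1 (reflect across h@6): 2 holes -> [(4, 9), (7, 9)]
Unfold 2 (reflect across v@12): 4 holes -> [(4, 9), (4, 14), (7, 9), (7, 14)]
Unfold 3 (reflect across v@8): 8 holes -> [(4, 1), (4, 6), (4, 9), (4, 14), (7, 1), (7, 6), (7, 9), (7, 14)]
Unfold 4 (reflect across h@4): 16 holes -> [(0, 1), (0, 6), (0, 9), (0, 14), (3, 1), (3, 6), (3, 9), (3, 14), (4, 1), (4, 6), (4, 9), (4, 14), (7, 1), (7, 6), (7, 9), (7, 14)]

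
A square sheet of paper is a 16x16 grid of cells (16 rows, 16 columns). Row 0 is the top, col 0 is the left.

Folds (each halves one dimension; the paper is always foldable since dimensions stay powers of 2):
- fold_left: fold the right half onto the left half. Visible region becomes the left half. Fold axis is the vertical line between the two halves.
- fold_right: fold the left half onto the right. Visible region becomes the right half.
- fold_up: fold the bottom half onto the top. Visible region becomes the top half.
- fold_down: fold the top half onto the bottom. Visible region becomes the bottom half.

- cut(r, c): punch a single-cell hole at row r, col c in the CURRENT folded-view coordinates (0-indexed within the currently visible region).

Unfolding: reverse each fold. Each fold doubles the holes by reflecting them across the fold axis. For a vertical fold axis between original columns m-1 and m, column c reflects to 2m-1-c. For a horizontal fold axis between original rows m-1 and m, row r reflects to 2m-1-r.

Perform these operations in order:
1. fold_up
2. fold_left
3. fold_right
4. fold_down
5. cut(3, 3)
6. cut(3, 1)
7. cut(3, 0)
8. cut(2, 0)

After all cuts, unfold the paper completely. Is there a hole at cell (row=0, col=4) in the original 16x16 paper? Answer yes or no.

Op 1 fold_up: fold axis h@8; visible region now rows[0,8) x cols[0,16) = 8x16
Op 2 fold_left: fold axis v@8; visible region now rows[0,8) x cols[0,8) = 8x8
Op 3 fold_right: fold axis v@4; visible region now rows[0,8) x cols[4,8) = 8x4
Op 4 fold_down: fold axis h@4; visible region now rows[4,8) x cols[4,8) = 4x4
Op 5 cut(3, 3): punch at orig (7,7); cuts so far [(7, 7)]; region rows[4,8) x cols[4,8) = 4x4
Op 6 cut(3, 1): punch at orig (7,5); cuts so far [(7, 5), (7, 7)]; region rows[4,8) x cols[4,8) = 4x4
Op 7 cut(3, 0): punch at orig (7,4); cuts so far [(7, 4), (7, 5), (7, 7)]; region rows[4,8) x cols[4,8) = 4x4
Op 8 cut(2, 0): punch at orig (6,4); cuts so far [(6, 4), (7, 4), (7, 5), (7, 7)]; region rows[4,8) x cols[4,8) = 4x4
Unfold 1 (reflect across h@4): 8 holes -> [(0, 4), (0, 5), (0, 7), (1, 4), (6, 4), (7, 4), (7, 5), (7, 7)]
Unfold 2 (reflect across v@4): 16 holes -> [(0, 0), (0, 2), (0, 3), (0, 4), (0, 5), (0, 7), (1, 3), (1, 4), (6, 3), (6, 4), (7, 0), (7, 2), (7, 3), (7, 4), (7, 5), (7, 7)]
Unfold 3 (reflect across v@8): 32 holes -> [(0, 0), (0, 2), (0, 3), (0, 4), (0, 5), (0, 7), (0, 8), (0, 10), (0, 11), (0, 12), (0, 13), (0, 15), (1, 3), (1, 4), (1, 11), (1, 12), (6, 3), (6, 4), (6, 11), (6, 12), (7, 0), (7, 2), (7, 3), (7, 4), (7, 5), (7, 7), (7, 8), (7, 10), (7, 11), (7, 12), (7, 13), (7, 15)]
Unfold 4 (reflect across h@8): 64 holes -> [(0, 0), (0, 2), (0, 3), (0, 4), (0, 5), (0, 7), (0, 8), (0, 10), (0, 11), (0, 12), (0, 13), (0, 15), (1, 3), (1, 4), (1, 11), (1, 12), (6, 3), (6, 4), (6, 11), (6, 12), (7, 0), (7, 2), (7, 3), (7, 4), (7, 5), (7, 7), (7, 8), (7, 10), (7, 11), (7, 12), (7, 13), (7, 15), (8, 0), (8, 2), (8, 3), (8, 4), (8, 5), (8, 7), (8, 8), (8, 10), (8, 11), (8, 12), (8, 13), (8, 15), (9, 3), (9, 4), (9, 11), (9, 12), (14, 3), (14, 4), (14, 11), (14, 12), (15, 0), (15, 2), (15, 3), (15, 4), (15, 5), (15, 7), (15, 8), (15, 10), (15, 11), (15, 12), (15, 13), (15, 15)]
Holes: [(0, 0), (0, 2), (0, 3), (0, 4), (0, 5), (0, 7), (0, 8), (0, 10), (0, 11), (0, 12), (0, 13), (0, 15), (1, 3), (1, 4), (1, 11), (1, 12), (6, 3), (6, 4), (6, 11), (6, 12), (7, 0), (7, 2), (7, 3), (7, 4), (7, 5), (7, 7), (7, 8), (7, 10), (7, 11), (7, 12), (7, 13), (7, 15), (8, 0), (8, 2), (8, 3), (8, 4), (8, 5), (8, 7), (8, 8), (8, 10), (8, 11), (8, 12), (8, 13), (8, 15), (9, 3), (9, 4), (9, 11), (9, 12), (14, 3), (14, 4), (14, 11), (14, 12), (15, 0), (15, 2), (15, 3), (15, 4), (15, 5), (15, 7), (15, 8), (15, 10), (15, 11), (15, 12), (15, 13), (15, 15)]

Answer: yes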